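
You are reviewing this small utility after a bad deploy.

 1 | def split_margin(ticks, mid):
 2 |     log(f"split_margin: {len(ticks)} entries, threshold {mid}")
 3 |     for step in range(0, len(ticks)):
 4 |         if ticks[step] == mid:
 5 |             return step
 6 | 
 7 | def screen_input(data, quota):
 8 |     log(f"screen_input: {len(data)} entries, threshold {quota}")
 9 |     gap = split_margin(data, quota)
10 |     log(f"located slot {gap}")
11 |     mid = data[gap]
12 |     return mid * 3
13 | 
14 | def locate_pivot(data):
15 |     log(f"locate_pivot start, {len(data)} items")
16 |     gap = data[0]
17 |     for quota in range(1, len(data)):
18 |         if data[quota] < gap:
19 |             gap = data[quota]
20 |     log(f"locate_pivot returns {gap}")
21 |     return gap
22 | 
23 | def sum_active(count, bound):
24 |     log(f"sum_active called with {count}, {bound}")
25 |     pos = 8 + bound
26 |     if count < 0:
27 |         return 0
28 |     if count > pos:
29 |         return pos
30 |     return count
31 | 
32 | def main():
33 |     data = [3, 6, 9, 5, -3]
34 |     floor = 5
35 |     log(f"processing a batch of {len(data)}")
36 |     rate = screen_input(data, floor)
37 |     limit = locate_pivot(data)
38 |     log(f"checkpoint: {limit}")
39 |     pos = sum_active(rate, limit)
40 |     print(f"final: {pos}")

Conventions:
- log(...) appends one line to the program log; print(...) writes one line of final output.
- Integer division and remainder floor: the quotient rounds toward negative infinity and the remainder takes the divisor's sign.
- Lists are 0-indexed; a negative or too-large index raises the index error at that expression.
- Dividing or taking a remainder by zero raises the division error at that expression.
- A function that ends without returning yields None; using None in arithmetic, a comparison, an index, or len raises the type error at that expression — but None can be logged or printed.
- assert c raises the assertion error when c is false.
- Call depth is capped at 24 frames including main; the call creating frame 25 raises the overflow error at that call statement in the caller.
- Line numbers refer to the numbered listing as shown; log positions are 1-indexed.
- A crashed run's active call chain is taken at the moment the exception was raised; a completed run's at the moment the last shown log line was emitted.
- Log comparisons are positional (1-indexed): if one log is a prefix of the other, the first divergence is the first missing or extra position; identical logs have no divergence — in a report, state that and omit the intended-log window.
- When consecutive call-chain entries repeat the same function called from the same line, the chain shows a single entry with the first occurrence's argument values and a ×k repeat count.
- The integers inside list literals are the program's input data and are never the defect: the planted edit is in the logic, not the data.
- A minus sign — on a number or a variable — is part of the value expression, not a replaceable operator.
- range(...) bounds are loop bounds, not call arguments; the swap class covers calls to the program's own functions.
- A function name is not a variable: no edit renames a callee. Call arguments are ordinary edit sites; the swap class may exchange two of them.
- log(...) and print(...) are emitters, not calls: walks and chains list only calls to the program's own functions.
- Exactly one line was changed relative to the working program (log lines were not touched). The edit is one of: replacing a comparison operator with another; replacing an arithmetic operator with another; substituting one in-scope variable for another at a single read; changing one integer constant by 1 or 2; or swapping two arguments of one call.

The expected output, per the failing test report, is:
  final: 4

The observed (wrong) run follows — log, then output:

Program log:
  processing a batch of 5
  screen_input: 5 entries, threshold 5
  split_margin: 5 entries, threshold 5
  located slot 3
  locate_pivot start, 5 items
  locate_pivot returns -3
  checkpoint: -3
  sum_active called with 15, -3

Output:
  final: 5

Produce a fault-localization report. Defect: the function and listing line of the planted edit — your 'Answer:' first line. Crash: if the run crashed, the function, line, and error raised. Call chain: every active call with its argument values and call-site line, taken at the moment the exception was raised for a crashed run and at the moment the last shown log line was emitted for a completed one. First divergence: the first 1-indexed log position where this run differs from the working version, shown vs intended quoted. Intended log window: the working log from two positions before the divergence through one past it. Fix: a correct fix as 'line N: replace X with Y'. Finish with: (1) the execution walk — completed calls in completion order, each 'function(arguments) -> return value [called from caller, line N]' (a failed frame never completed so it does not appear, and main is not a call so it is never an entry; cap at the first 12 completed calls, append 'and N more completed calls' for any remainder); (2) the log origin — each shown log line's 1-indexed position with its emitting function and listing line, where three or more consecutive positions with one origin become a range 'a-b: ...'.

Answer: the defect is in sum_active at line 25.
Key fact: Log streams are identical — the defect surfaces only in the printed output.
Call chain: main -> sum_active(15, -3) (called at line 39).
First divergence: none — the logs agree in full.
Execution walk:
  split_margin([3, 6, 9, 5, -3], 5) -> 3  [called from screen_input, line 9]
  screen_input([3, 6, 9, 5, -3], 5) -> 15  [called from main, line 36]
  locate_pivot([3, 6, 9, 5, -3]) -> -3  [called from main, line 37]
  sum_active(15, -3) -> 5  [called from main, line 39]
Log line origins:
  1: logged in main at line 35
  2: logged in screen_input at line 8
  3: logged in split_margin at line 2
  4: logged in screen_input at line 10
  5: logged in locate_pivot at line 15
  6: logged in locate_pivot at line 20
  7: logged in main at line 38
  8: logged in sum_active at line 24
A correct fix: line 25: replace `8` with `7`.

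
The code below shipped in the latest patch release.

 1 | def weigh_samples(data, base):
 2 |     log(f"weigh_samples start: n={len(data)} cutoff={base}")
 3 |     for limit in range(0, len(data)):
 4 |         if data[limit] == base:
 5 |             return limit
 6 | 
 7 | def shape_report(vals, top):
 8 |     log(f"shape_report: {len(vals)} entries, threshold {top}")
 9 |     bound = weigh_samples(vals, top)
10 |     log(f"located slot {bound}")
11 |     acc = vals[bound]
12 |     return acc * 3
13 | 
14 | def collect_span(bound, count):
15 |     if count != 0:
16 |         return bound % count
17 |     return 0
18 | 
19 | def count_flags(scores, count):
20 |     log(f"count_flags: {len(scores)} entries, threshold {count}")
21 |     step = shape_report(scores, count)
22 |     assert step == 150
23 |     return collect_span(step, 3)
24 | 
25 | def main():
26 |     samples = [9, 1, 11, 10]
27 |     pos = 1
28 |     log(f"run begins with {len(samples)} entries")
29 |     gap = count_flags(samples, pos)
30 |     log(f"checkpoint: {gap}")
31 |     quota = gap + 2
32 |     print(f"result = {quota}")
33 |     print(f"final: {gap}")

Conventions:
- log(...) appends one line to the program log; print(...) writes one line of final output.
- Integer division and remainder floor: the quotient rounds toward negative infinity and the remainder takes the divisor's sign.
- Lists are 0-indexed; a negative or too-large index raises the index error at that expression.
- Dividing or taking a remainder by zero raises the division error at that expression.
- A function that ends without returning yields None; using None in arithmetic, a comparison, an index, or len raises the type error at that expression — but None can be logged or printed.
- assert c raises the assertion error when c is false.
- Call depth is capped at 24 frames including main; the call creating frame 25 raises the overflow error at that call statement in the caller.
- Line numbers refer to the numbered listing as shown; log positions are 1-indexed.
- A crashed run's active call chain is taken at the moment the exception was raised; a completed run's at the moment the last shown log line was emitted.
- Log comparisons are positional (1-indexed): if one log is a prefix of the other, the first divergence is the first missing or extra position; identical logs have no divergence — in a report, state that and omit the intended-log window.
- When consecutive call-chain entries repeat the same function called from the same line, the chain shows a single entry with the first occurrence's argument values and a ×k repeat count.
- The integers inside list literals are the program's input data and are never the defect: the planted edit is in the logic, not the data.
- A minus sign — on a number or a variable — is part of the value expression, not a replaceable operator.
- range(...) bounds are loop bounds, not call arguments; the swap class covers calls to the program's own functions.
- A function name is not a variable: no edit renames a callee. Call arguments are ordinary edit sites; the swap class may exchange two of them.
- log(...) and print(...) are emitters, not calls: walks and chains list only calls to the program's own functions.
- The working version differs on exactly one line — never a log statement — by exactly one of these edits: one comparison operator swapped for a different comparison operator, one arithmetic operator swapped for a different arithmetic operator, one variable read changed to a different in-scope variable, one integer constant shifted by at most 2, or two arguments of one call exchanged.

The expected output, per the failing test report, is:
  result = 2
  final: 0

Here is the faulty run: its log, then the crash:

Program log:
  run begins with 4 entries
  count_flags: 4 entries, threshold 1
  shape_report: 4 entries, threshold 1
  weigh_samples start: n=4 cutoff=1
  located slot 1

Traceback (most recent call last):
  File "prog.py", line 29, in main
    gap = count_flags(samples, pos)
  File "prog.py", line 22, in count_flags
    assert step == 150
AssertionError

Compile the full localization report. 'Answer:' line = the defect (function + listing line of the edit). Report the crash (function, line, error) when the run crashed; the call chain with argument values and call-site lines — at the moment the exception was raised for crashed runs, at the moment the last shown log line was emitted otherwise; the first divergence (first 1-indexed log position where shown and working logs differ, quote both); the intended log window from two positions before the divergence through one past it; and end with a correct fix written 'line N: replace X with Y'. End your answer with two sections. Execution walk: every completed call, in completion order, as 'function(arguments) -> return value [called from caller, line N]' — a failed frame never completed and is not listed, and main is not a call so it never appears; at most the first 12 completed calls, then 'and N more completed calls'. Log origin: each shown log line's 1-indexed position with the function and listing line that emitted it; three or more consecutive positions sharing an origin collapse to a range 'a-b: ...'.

Answer: the defect is in count_flags at line 22.
The tell: The faulty run's log stops after 5 lines; the working version's next line would be 'checkpoint: 0'.
Crash: count_flags, line 22, AssertionError.
Call chain: main -> count_flags([9, 1, 11, 10], 1) (called at line 29).
First divergence: position 6 — after 5 matching lines the faulty run goes silent; intended next line 'checkpoint: 0'.
Intended log window:
  4: weigh_samples start: n=4 cutoff=1
  5: located slot 1
  6: checkpoint: 0
Execution walk:
  weigh_samples([9, 1, 11, 10], 1) -> 1  [called from shape_report, line 9]
  shape_report([9, 1, 11, 10], 1) -> 3  [called from count_flags, line 21]
Log line origins:
  1: emitted by main (line 28)
  2: emitted by count_flags (line 20)
  3: emitted by shape_report (line 8)
  4: emitted by weigh_samples (line 2)
  5: emitted by shape_report (line 10)
A correct fix: line 22: replace `==` with `<=`.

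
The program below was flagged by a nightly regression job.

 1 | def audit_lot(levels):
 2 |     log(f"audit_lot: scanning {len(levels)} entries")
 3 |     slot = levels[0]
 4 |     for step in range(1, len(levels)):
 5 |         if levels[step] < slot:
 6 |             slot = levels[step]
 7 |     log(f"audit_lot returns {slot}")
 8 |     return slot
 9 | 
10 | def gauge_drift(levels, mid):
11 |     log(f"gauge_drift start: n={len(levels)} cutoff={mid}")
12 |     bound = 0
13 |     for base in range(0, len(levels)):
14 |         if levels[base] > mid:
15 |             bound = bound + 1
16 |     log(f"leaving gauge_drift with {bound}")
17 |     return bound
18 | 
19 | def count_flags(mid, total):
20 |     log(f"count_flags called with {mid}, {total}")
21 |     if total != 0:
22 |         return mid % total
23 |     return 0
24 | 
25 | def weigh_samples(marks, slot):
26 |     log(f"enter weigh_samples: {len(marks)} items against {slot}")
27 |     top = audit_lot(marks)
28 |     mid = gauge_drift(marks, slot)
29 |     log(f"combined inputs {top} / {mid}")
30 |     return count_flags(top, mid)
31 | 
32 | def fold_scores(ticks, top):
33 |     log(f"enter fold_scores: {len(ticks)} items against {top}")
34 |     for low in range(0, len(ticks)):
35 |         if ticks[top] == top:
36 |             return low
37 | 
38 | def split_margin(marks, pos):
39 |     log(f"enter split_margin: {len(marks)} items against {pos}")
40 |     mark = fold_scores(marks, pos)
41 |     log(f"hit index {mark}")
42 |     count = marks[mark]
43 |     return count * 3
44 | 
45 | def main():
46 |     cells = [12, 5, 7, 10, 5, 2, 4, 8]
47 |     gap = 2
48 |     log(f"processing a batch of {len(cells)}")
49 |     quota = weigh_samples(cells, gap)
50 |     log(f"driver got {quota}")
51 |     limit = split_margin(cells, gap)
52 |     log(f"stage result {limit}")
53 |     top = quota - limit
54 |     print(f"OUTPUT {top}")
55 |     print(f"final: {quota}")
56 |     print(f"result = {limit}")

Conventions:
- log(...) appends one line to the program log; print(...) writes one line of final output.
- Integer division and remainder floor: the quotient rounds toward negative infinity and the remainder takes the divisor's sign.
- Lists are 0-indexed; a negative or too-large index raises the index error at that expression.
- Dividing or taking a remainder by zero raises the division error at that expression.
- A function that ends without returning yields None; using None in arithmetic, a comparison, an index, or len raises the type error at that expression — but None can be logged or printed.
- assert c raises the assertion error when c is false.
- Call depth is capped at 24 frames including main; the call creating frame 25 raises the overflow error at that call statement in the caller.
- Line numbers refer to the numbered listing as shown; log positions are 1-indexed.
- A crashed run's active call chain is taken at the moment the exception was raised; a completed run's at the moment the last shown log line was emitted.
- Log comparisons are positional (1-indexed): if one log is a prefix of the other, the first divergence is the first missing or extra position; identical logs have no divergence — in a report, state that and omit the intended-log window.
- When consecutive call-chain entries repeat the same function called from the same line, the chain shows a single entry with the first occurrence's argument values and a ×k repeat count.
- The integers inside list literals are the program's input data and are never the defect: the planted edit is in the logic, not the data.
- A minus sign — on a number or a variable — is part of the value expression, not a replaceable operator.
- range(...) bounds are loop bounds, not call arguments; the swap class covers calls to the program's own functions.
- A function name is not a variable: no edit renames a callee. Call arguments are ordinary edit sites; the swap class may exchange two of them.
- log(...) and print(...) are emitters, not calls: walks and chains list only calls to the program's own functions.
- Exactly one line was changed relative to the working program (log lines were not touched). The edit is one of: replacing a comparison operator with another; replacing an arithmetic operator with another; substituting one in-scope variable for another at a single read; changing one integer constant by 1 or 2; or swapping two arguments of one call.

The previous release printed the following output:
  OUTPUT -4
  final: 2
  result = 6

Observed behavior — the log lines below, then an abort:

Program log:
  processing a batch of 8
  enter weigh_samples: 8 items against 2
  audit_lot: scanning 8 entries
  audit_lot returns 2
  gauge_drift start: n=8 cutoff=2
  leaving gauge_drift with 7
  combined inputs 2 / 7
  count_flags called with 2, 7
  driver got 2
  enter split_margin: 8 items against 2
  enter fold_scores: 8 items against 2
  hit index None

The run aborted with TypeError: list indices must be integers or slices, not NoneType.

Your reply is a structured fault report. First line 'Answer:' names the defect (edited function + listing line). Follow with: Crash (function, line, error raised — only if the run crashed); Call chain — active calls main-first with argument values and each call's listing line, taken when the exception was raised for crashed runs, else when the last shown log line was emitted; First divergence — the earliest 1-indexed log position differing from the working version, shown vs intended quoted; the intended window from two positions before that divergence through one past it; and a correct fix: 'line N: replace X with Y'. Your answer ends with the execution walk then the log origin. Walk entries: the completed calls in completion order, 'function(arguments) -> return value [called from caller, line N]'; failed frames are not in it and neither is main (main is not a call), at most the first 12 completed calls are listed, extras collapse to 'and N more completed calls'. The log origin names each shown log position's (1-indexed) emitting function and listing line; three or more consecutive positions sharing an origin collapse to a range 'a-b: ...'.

Answer: the defect is in fold_scores at line 35.
Key fact: The log first diverges at position 12: the faulty run prints 'hit index None' where the working version prints 'hit index 5'.
Crash: split_margin, line 42, TypeError.
Call chain: main -> split_margin([12, 5, 7, 10, 5, 2, 4, 8], 2) (called at line 51).
First divergence: position 12; shown 'hit index None' vs intended 'hit index 5'.
Intended log window:
  10: enter split_margin: 8 items against 2
  11: enter fold_scores: 8 items against 2
  12: hit index 5
  13: stage result 6
Execution walk:
  audit_lot([12, 5, 7, 10, 5, 2, 4, 8]) -> 2  [called from weigh_samples, line 27]
  gauge_drift([12, 5, 7, 10, 5, 2, 4, 8], 2) -> 7  [called from weigh_samples, line 28]
  count_flags(2, 7) -> 2  [called from weigh_samples, line 30]
  weigh_samples([12, 5, 7, 10, 5, 2, 4, 8], 2) -> 2  [called from main, line 49]
  fold_scores([12, 5, 7, 10, 5, 2, 4, 8], 2) -> None  [called from split_margin, line 40]
Log origins:
  1: emitted by main (line 48)
  2: emitted by weigh_samples (line 26)
  3: emitted by audit_lot (line 2)
  4: emitted by audit_lot (line 7)
  5: emitted by gauge_drift (line 11)
  6: emitted by gauge_drift (line 16)
  7: emitted by weigh_samples (line 29)
  8: emitted by count_flags (line 20)
  9: emitted by main (line 50)
  10: emitted by split_margin (line 39)
  11: emitted by fold_scores (line 33)
  12: emitted by split_margin (line 41)
A correct fix: line 35: replace `ticks[top]` with `ticks[low]`.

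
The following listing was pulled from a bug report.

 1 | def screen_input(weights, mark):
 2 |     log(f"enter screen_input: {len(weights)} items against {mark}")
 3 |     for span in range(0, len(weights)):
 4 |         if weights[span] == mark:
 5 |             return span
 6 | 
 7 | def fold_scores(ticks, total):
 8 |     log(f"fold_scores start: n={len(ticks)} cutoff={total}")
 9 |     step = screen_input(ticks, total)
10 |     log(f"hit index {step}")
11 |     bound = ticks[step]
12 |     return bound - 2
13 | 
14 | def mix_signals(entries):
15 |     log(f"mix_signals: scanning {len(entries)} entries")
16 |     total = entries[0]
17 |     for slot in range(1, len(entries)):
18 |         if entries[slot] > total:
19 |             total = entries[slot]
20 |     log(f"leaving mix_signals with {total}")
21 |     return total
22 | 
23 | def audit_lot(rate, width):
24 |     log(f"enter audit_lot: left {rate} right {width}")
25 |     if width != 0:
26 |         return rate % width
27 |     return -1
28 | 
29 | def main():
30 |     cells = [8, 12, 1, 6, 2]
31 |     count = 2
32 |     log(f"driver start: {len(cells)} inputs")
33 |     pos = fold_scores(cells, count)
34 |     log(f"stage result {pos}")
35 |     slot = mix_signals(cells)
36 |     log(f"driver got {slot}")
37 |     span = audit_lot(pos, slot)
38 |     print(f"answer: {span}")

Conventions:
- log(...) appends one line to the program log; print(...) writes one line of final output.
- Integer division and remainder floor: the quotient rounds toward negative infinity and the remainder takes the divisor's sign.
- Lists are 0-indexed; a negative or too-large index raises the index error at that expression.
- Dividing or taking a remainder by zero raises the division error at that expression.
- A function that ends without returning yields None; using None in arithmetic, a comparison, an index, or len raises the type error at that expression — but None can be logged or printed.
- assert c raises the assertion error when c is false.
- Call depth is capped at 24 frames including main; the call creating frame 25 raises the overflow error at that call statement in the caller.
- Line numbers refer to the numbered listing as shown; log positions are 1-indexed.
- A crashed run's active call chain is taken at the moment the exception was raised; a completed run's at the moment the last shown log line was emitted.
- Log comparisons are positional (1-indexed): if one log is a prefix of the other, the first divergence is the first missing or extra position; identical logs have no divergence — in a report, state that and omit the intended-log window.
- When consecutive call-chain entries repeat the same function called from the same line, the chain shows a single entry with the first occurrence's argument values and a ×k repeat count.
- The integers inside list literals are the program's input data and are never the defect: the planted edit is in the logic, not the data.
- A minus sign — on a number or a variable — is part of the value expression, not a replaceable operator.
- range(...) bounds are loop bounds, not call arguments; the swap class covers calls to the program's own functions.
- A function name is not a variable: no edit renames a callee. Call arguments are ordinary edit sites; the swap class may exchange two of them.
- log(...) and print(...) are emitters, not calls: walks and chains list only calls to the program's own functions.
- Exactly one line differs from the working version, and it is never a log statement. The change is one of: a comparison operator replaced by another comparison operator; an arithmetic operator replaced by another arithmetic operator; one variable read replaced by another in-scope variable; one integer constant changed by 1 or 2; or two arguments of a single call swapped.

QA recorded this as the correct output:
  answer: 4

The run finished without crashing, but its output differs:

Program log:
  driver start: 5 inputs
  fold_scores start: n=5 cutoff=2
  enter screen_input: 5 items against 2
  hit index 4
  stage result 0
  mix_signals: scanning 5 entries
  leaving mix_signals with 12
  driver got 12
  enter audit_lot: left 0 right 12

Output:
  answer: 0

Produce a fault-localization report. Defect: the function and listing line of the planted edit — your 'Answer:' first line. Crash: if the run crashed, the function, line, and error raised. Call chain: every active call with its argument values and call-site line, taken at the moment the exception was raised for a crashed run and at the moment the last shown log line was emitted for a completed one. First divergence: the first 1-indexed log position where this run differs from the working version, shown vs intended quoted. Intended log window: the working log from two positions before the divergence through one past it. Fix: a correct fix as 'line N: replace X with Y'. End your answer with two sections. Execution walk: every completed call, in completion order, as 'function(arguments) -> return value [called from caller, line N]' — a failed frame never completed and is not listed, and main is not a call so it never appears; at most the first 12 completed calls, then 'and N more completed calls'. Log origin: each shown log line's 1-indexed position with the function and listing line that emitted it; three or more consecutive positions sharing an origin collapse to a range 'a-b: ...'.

Answer: the defect is in fold_scores at line 12.
Core observation: The earliest visible damage is log position 5 — 'stage result 0' rather than the intended 'stage result 4'.
Call chain: main -> audit_lot(0, 12) (called at line 37).
First divergence: position 5 — the shown line 'stage result 0' should read 'stage result 4'.
Intended log window:
  3: enter screen_input: 5 items against 2
  4: hit index 4
  5: stage result 4
  6: mix_signals: scanning 5 entries
Execution walk:
  screen_input([8, 12, 1, 6, 2], 2) -> 4  [called from fold_scores, line 9]
  fold_scores([8, 12, 1, 6, 2], 2) -> 0  [called from main, line 33]
  mix_signals([8, 12, 1, 6, 2]) -> 12  [called from main, line 35]
  audit_lot(0, 12) -> 0  [called from main, line 37]
Log line origins:
  1: emitted by main (line 32)
  2: emitted by fold_scores (line 8)
  3: emitted by screen_input (line 2)
  4: emitted by fold_scores (line 10)
  5: emitted by main (line 34)
  6: emitted by mix_signals (line 15)
  7: emitted by mix_signals (line 20)
  8: emitted by main (line 36)
  9: emitted by audit_lot (line 24)
A correct fix: line 12: replace `-` with `*`.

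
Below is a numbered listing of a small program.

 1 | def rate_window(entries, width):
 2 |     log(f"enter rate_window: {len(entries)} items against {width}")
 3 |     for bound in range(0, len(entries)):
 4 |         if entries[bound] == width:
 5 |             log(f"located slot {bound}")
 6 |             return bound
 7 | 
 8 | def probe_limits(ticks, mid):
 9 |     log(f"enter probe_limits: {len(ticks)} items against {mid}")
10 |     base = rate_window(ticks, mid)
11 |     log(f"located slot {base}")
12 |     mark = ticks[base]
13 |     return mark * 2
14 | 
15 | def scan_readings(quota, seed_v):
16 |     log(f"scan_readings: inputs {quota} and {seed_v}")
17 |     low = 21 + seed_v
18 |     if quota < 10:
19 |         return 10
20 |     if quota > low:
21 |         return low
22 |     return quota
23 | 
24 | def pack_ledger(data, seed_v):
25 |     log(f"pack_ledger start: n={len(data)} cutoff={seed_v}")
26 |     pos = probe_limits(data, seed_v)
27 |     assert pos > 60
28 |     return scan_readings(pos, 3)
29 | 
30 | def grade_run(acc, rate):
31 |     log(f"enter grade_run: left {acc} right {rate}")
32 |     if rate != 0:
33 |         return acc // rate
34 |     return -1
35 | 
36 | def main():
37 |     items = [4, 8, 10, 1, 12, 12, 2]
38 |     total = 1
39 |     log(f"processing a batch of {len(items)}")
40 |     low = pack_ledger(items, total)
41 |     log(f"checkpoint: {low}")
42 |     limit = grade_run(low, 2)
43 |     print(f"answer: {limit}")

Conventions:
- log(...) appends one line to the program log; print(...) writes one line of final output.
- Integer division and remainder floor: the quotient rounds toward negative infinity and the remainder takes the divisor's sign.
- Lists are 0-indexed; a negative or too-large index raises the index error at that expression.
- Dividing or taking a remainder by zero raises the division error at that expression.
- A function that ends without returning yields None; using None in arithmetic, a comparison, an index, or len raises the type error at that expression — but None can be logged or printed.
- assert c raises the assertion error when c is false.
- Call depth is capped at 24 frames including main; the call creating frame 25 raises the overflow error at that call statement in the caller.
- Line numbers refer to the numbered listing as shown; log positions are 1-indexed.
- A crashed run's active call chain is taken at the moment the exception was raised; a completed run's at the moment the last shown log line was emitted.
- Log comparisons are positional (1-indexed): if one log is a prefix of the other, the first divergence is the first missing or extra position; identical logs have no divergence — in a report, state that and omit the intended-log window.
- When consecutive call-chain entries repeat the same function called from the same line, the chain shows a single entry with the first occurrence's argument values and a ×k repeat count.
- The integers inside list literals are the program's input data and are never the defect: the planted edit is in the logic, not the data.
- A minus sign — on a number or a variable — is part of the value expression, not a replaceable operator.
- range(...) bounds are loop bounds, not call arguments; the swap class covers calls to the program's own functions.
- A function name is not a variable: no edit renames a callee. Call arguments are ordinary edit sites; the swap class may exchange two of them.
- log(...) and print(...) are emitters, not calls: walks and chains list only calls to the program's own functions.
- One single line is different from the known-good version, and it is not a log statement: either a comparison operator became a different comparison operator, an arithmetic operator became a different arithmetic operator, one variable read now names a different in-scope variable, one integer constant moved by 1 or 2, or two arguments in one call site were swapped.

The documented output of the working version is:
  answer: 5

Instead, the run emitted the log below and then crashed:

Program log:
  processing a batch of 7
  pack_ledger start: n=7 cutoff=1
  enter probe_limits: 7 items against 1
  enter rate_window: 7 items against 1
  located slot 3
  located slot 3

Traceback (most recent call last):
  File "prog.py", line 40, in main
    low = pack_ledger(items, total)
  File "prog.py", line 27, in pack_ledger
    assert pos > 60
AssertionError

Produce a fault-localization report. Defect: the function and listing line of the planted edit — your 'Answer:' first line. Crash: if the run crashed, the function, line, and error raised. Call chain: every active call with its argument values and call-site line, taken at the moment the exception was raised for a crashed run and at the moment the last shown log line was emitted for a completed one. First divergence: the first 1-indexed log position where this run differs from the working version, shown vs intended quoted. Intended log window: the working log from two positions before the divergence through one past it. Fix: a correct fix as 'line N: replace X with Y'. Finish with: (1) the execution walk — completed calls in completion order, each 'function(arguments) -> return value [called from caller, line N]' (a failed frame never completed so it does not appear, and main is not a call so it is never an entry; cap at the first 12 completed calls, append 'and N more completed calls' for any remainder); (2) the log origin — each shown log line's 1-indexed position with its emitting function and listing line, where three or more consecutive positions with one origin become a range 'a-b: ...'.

Answer: the defect is in pack_ledger at line 27.
Key fact: The faulty run's log stops after 6 lines; the working version's next line would be 'scan_readings: inputs 2 and 3'.
Crash: pack_ledger, line 27, AssertionError.
Call chain: main -> pack_ledger([4, 8, 10, 1, 12, 12, 2], 1) (called at line 40).
First divergence: position 7; the shown log stops at 6 lines while the working version next logs 'scan_readings: inputs 2 and 3'.
Intended log window:
  5: located slot 3
  6: located slot 3
  7: scan_readings: inputs 2 and 3
  8: checkpoint: 10
Execution walk:
  rate_window([4, 8, 10, 1, 12, 12, 2], 1) -> 3  [called from probe_limits, line 10]
  probe_limits([4, 8, 10, 1, 12, 12, 2], 1) -> 2  [called from pack_ledger, line 26]
Log origins:
  1: from main, line 39
  2: from pack_ledger, line 25
  3: from probe_limits, line 9
  4: from rate_window, line 2
  5: from rate_window, line 5
  6: from probe_limits, line 11
A correct fix: line 27: replace `>` with `<=`.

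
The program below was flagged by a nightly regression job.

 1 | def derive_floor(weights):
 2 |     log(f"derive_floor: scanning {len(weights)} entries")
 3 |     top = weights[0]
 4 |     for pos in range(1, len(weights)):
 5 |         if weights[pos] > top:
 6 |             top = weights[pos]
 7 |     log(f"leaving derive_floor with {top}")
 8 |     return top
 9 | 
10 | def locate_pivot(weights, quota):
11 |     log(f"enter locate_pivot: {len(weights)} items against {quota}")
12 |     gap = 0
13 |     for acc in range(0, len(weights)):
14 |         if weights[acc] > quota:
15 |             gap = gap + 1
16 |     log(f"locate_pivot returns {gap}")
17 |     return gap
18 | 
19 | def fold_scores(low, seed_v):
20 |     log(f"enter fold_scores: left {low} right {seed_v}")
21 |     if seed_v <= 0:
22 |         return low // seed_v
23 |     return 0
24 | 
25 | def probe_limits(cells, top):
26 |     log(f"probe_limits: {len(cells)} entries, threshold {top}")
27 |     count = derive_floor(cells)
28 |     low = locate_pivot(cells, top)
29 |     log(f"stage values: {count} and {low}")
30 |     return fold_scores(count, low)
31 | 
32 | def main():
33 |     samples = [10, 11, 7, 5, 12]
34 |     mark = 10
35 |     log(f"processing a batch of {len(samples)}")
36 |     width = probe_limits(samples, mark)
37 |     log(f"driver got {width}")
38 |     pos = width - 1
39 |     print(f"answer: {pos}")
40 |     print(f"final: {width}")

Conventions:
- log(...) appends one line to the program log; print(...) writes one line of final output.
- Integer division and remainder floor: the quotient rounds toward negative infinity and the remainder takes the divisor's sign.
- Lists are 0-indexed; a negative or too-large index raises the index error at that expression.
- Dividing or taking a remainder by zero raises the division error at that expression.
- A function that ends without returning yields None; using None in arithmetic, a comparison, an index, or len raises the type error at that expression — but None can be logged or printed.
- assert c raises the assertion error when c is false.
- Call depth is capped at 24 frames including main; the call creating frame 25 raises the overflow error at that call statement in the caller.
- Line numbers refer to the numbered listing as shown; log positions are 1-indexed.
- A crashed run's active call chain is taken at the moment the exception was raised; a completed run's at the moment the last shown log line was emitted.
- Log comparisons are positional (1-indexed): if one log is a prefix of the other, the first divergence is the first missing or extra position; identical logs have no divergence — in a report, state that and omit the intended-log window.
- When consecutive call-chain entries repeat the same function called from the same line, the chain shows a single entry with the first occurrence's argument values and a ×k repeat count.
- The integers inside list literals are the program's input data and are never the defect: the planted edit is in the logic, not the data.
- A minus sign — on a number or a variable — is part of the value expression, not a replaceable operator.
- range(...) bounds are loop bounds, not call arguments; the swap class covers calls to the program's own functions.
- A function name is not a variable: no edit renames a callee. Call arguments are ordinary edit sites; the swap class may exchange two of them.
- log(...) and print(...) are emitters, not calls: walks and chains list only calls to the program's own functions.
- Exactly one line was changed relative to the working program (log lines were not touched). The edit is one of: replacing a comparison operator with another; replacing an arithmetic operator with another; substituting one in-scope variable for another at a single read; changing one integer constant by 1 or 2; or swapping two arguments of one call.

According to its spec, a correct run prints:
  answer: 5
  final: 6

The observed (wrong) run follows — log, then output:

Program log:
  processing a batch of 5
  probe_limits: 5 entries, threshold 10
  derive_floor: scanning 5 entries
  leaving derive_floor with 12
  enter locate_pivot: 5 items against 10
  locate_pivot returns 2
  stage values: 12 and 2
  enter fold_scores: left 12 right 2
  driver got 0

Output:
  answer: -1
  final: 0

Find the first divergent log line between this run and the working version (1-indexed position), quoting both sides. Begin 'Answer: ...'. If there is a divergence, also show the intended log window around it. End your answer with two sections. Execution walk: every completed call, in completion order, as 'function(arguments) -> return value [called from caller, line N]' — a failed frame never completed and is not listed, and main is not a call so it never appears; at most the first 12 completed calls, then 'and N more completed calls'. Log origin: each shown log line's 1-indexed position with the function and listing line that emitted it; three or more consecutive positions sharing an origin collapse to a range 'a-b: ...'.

Answer: position 9 — the shown line 'driver got 0' should read 'driver got 6'.
Intended log window:
  7: stage values: 12 and 2
  8: enter fold_scores: left 12 right 2
  9: driver got 6
Execution walk:
  derive_floor([10, 11, 7, 5, 12]) -> 12  [called from probe_limits, line 27]
  locate_pivot([10, 11, 7, 5, 12], 10) -> 2  [called from probe_limits, line 28]
  fold_scores(12, 2) -> 0  [called from probe_limits, line 30]
  probe_limits([10, 11, 7, 5, 12], 10) -> 0  [called from main, line 36]
Origin of each log line:
  1: logged in main at line 35
  2: logged in probe_limits at line 26
  3: logged in derive_floor at line 2
  4: logged in derive_floor at line 7
  5: logged in locate_pivot at line 11
  6: logged in locate_pivot at line 16
  7: logged in probe_limits at line 29
  8: logged in fold_scores at line 20
  9: logged in main at line 37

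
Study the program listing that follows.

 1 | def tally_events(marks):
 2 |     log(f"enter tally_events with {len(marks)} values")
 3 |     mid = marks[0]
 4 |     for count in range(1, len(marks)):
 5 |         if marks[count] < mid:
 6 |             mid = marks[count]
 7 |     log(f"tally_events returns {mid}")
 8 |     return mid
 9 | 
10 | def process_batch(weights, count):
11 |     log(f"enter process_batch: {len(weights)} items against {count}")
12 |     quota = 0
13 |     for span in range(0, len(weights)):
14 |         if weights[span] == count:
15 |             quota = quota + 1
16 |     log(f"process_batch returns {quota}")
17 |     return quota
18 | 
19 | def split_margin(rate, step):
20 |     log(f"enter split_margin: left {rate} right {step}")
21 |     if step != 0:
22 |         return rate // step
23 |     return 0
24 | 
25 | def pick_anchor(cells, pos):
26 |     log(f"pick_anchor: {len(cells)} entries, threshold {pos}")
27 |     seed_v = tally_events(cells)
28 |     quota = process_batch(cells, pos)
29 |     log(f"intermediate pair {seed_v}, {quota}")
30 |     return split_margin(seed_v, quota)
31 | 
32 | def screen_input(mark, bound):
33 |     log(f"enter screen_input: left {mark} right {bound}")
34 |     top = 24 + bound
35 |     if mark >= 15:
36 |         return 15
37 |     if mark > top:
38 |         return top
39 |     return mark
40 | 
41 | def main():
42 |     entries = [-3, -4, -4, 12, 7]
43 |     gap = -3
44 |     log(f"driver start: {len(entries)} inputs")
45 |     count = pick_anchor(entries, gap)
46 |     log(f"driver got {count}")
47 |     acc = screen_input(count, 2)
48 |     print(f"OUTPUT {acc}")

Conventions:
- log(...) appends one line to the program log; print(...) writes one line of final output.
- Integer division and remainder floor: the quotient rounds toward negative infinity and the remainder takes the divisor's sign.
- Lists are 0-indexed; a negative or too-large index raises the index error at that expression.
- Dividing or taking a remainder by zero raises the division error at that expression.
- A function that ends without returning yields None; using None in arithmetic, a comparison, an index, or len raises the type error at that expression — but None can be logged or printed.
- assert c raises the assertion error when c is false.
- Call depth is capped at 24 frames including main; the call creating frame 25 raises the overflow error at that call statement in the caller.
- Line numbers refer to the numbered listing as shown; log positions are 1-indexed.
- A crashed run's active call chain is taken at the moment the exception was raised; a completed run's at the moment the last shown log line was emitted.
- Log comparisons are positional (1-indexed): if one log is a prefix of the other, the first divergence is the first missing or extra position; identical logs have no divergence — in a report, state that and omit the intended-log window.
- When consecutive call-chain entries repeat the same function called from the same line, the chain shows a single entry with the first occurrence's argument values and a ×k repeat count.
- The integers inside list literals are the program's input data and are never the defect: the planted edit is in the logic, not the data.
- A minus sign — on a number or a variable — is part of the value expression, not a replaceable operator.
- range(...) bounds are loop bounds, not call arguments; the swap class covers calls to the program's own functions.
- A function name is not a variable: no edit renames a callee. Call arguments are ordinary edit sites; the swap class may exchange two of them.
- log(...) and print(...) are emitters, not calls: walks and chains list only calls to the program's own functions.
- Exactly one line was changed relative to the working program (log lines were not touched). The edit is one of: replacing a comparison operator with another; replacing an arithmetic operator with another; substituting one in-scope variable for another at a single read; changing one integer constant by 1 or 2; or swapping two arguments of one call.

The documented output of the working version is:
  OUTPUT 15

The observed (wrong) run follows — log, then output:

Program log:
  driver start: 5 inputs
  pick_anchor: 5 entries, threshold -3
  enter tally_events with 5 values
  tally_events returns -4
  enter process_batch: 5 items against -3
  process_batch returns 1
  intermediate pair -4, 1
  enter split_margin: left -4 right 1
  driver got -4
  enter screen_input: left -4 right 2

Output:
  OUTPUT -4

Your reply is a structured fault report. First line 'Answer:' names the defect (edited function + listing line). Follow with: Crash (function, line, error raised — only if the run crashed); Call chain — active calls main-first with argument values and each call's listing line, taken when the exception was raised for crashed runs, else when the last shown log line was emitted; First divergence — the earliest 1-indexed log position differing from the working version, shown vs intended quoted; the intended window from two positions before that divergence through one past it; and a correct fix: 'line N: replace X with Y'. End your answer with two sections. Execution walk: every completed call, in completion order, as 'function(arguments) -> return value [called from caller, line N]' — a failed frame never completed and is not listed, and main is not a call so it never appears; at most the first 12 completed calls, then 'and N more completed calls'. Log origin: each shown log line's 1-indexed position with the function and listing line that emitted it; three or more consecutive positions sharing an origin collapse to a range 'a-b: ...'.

Answer: the defect is in screen_input at line 35.
Key observation: Every logged value matches the working version; the printed result is what differs.
Call chain: main -> screen_input(-4, 2) (called at line 47).
First divergence: none; the two logs match at every position.
Execution walk:
  tally_events([-3, -4, -4, 12, 7]) -> -4  [called from pick_anchor, line 27]
  process_batch([-3, -4, -4, 12, 7], -3) -> 1  [called from pick_anchor, line 28]
  split_margin(-4, 1) -> -4  [called from pick_anchor, line 30]
  pick_anchor([-3, -4, -4, 12, 7], -3) -> -4  [called from main, line 45]
  screen_input(-4, 2) -> -4  [called from main, line 47]
Log origins:
  1: emitted by main (line 44)
  2: emitted by pick_anchor (line 26)
  3: emitted by tally_events (line 2)
  4: emitted by tally_events (line 7)
  5: emitted by process_batch (line 11)
  6: emitted by process_batch (line 16)
  7: emitted by pick_anchor (line 29)
  8: emitted by split_margin (line 20)
  9: emitted by main (line 46)
  10: emitted by screen_input (line 33)
A correct fix: line 35: replace `>=` with `<`.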